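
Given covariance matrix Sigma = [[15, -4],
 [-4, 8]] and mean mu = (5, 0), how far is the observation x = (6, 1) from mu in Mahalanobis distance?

Step 1 — centre the observation: (x - mu) = (1, 1).

Step 2 — invert Sigma. det(Sigma) = 15·8 - (-4)² = 104.
  Sigma^{-1} = (1/det) · [[d, -b], [-b, a]] = [[0.0769, 0.0385],
 [0.0385, 0.1442]].

Step 3 — form the quadratic (x - mu)^T · Sigma^{-1} · (x - mu):
  Sigma^{-1} · (x - mu) = (0.1154, 0.1827).
  (x - mu)^T · [Sigma^{-1} · (x - mu)] = (1)·(0.1154) + (1)·(0.1827) = 0.2981.

Step 4 — take square root: d = √(0.2981) ≈ 0.546.

d(x, mu) = √(0.2981) ≈ 0.546


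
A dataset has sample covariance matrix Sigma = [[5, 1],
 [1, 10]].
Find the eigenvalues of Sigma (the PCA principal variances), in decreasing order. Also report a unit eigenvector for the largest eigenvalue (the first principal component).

Step 1 — characteristic polynomial of 2×2 Sigma:
  det(Sigma - λI) = λ² - trace · λ + det = 0.
  trace = 5 + 10 = 15, det = 5·10 - (1)² = 49.
Step 2 — discriminant:
  Δ = trace² - 4·det = 225 - 196 = 29.
Step 3 — eigenvalues:
  λ = (trace ± √Δ)/2 = (15 ± 5.3852)/2,
  λ_1 = 10.1926,  λ_2 = 4.8074.

Step 4 — unit eigenvector for λ_1: solve (Sigma - λ_1 I)v = 0. First row:
  (5 - 10.1926)·v_x + (1)·v_y = 0, i.e. (-5.1926)·v_x + (1)·v_y = 0,
  so v ∝ (b, λ_1 - a) = (1, 5.1926) = u.
  ||u|| = √((1)² + (5.1926)²) = √(27.9629) ≈ 5.288,
  v_1 = u/||u|| ≈ (0.1891, 0.982) (||v_1|| = 1).

λ_1 = 10.1926,  λ_2 = 4.8074;  v_1 ≈ (0.1891, 0.982)


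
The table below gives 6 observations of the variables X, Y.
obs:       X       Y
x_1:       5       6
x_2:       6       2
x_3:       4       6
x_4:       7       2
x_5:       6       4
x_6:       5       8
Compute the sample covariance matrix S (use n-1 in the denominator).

Step 1 — column means:
  mean(X) = (5 + 6 + 4 + 7 + 6 + 5) / 6 = 33/6 = 5.5
  mean(Y) = (6 + 2 + 6 + 2 + 4 + 8) / 6 = 28/6 = 4.6667

Step 2 — sample covariance S[i,j] = (1/(n-1)) · Σ_k (x_{k,i} - mean_i) · (x_{k,j} - mean_j), with n-1 = 5.
  S[X,X] = ((-0.5)·(-0.5) + (0.5)·(0.5) + (-1.5)·(-1.5) + (1.5)·(1.5) + (0.5)·(0.5) + (-0.5)·(-0.5)) / 5 = 5.5/5 = 1.1
  S[X,Y] = ((-0.5)·(1.3333) + (0.5)·(-2.6667) + (-1.5)·(1.3333) + (1.5)·(-2.6667) + (0.5)·(-0.6667) + (-0.5)·(3.3333)) / 5 = -10/5 = -2
  S[Y,Y] = ((1.3333)·(1.3333) + (-2.6667)·(-2.6667) + (1.3333)·(1.3333) + (-2.6667)·(-2.6667) + (-0.6667)·(-0.6667) + (3.3333)·(3.3333)) / 5 = 29.3333/5 = 5.8667

S is symmetric (S[j,i] = S[i,j]). Assembling:

S = [[1.1, -2],
 [-2, 5.8667]]


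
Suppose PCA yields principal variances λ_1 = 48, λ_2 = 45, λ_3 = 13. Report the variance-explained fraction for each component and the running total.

Step 1 — total variance = trace(Sigma) = Σ λ_i = 48 + 45 + 13 = 106.

Step 2 — fraction explained by component i = λ_i / Σ λ:
  PC1: 48/106 = 0.4528
  PC2: 45/106 = 0.4245
  PC3: 13/106 = 0.1226

Step 3 — cumulative fraction after k components = (λ_1 + ... + λ_k) / Σ λ:
  k = 1: 48/106 = 0.4528
  k = 2: (48 + 45)/106 = 93/106 = 0.8774
  k = 3: (48 + 45 + 13)/106 = 106/106 = 1

Summary (fraction, with percent):

explained: PC1 0.4528 (45.28%), PC2 0.4245 (42.45%), PC3 0.1226 (12.26%);  cumulative: 0.4528, 0.8774, 1


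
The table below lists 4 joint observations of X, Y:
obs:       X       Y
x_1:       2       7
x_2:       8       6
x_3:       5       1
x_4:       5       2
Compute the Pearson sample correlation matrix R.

Step 1 — column means:
  mean(X) = (2 + 8 + 5 + 5) / 4 = 20/4 = 5
  mean(Y) = (7 + 6 + 1 + 2) / 4 = 16/4 = 4

Step 2 — sample variances and covariances s[i,j] = (1/(n-1)) · Σ_k (x_{k,i} - mean_i) · (x_{k,j} - mean_j), with n-1 = 3:
  s[X,X] = ((-3)·(-3) + (3)·(3) + (0)·(0) + (0)·(0)) / 3 = 18/3 = 6
  s[X,Y] = ((-3)·(3) + (3)·(2) + (0)·(-3) + (0)·(-2)) / 3 = -3/3 = -1
  s[Y,Y] = ((3)·(3) + (2)·(2) + (-3)·(-3) + (-2)·(-2)) / 3 = 26/3 = 8.6667
  Sample standard deviations s_i = √(s[i,i]):
  s(X) = √(6) = 2.4495
  s(Y) = √(8.6667) = 2.9439

Step 3 — r_{ij} = s_{ij} / (s_i · s_j):
  r[X,X] = 1 (diagonal).
  r[X,Y] = -1 / (2.4495 · 2.9439) = -1 / 7.2111 = -0.1387
  r[Y,Y] = 1 (diagonal).

R is symmetric with unit diagonal. Assembling:

R = [[1, -0.1387],
 [-0.1387, 1]]


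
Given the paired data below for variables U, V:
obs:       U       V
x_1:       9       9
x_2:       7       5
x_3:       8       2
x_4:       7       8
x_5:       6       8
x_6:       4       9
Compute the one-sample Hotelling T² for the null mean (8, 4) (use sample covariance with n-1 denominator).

Step 1 — sample mean vector:
  mean(U) = (9 + 7 + 8 + 7 + 6 + 4) / 6 = 41/6 = 6.8333
  mean(V) = (9 + 5 + 2 + 8 + 8 + 9) / 6 = 41/6 = 6.8333
  x̄ = (6.8333, 6.8333),  deviation x̄ - mu_0 = (6.8333, 6.8333) - (8, 4) = (-1.1667, 2.8333).

Step 2 — sample covariance matrix, S[i,j] = (1/(n-1)) · Σ_k (x_{k,i} - mean_i) · (x_{k,j} - mean_j), divisor n-1 = 5:
  S[U,U] = ((2.1667)·(2.1667) + (0.1667)·(0.1667) + (1.1667)·(1.1667) + (0.1667)·(0.1667) + (-0.8333)·(-0.8333) + (-2.8333)·(-2.8333)) / 5 = 14.8333/5 = 2.9667
  S[U,V] = ((2.1667)·(2.1667) + (0.1667)·(-1.8333) + (1.1667)·(-4.8333) + (0.1667)·(1.1667) + (-0.8333)·(1.1667) + (-2.8333)·(2.1667)) / 5 = -8.1667/5 = -1.6333
  S[V,V] = ((2.1667)·(2.1667) + (-1.8333)·(-1.8333) + (-4.8333)·(-4.8333) + (1.1667)·(1.1667) + (1.1667)·(1.1667) + (2.1667)·(2.1667)) / 5 = 38.8333/5 = 7.7667
  S = [[2.9667, -1.6333],
 [-1.6333, 7.7667]].

Step 3 — invert S. det(S) = 2.9667·7.7667 - (-1.6333)² = 20.3733.
  S^{-1} = (1/det) · [[d, -b], [-b, a]] = [[0.3812, 0.0802],
 [0.0802, 0.1456]].

Step 4 — quadratic form (x̄ - mu_0)^T · S^{-1} · (x̄ - mu_0):
  S^{-1} · (x̄ - mu_0) = (-0.2176, 0.319),
  (x̄ - mu_0)^T · [...] = (-1.1667)·(-0.2176) + (2.8333)·(0.319) = 1.1578.

Step 5 — scale by n: T² = 6 · 1.1578 = 6.947.

T² ≈ 6.947


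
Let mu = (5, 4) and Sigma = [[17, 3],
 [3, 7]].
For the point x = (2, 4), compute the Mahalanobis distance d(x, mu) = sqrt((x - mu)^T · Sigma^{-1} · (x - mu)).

Step 1 — centre the observation: (x - mu) = (-3, 0).

Step 2 — invert Sigma. det(Sigma) = 17·7 - (3)² = 110.
  Sigma^{-1} = (1/det) · [[d, -b], [-b, a]] = [[0.0636, -0.0273],
 [-0.0273, 0.1545]].

Step 3 — form the quadratic (x - mu)^T · Sigma^{-1} · (x - mu):
  Sigma^{-1} · (x - mu) = (-0.1909, 0.0818).
  (x - mu)^T · [Sigma^{-1} · (x - mu)] = (-3)·(-0.1909) + (0)·(0.0818) = 0.5727.

Step 4 — take square root: d = √(0.5727) ≈ 0.7568.

d(x, mu) = √(0.5727) ≈ 0.7568


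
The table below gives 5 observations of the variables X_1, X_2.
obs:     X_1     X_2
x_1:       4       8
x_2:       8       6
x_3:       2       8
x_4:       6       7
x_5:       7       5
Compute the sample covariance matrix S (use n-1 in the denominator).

Step 1 — column means:
  mean(X_1) = (4 + 8 + 2 + 6 + 7) / 5 = 27/5 = 5.4
  mean(X_2) = (8 + 6 + 8 + 7 + 5) / 5 = 34/5 = 6.8

Step 2 — sample covariance S[i,j] = (1/(n-1)) · Σ_k (x_{k,i} - mean_i) · (x_{k,j} - mean_j), with n-1 = 4.
  S[X_1,X_1] = ((-1.4)·(-1.4) + (2.6)·(2.6) + (-3.4)·(-3.4) + (0.6)·(0.6) + (1.6)·(1.6)) / 4 = 23.2/4 = 5.8
  S[X_1,X_2] = ((-1.4)·(1.2) + (2.6)·(-0.8) + (-3.4)·(1.2) + (0.6)·(0.2) + (1.6)·(-1.8)) / 4 = -10.6/4 = -2.65
  S[X_2,X_2] = ((1.2)·(1.2) + (-0.8)·(-0.8) + (1.2)·(1.2) + (0.2)·(0.2) + (-1.8)·(-1.8)) / 4 = 6.8/4 = 1.7

S is symmetric (S[j,i] = S[i,j]). Assembling:

S = [[5.8, -2.65],
 [-2.65, 1.7]]


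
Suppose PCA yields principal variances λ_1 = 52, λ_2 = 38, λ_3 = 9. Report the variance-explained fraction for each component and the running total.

Step 1 — total variance = trace(Sigma) = Σ λ_i = 52 + 38 + 9 = 99.

Step 2 — fraction explained by component i = λ_i / Σ λ:
  PC1: 52/99 = 0.5253
  PC2: 38/99 = 0.3838
  PC3: 9/99 = 0.0909

Step 3 — cumulative fraction after k components = (λ_1 + ... + λ_k) / Σ λ:
  k = 1: 52/99 = 0.5253
  k = 2: (52 + 38)/99 = 90/99 = 0.9091
  k = 3: (52 + 38 + 9)/99 = 99/99 = 1

Summary (fraction, with percent):

explained: PC1 0.5253 (52.53%), PC2 0.3838 (38.38%), PC3 0.0909 (9.09%);  cumulative: 0.5253, 0.9091, 1


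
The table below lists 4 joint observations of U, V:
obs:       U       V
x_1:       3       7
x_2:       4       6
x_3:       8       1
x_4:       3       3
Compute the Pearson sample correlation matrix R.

Step 1 — column means:
  mean(U) = (3 + 4 + 8 + 3) / 4 = 18/4 = 4.5
  mean(V) = (7 + 6 + 1 + 3) / 4 = 17/4 = 4.25

Step 2 — sample variances and covariances s[i,j] = (1/(n-1)) · Σ_k (x_{k,i} - mean_i) · (x_{k,j} - mean_j), with n-1 = 3:
  s[U,U] = ((-1.5)·(-1.5) + (-0.5)·(-0.5) + (3.5)·(3.5) + (-1.5)·(-1.5)) / 3 = 17/3 = 5.6667
  s[U,V] = ((-1.5)·(2.75) + (-0.5)·(1.75) + (3.5)·(-3.25) + (-1.5)·(-1.25)) / 3 = -14.5/3 = -4.8333
  s[V,V] = ((2.75)·(2.75) + (1.75)·(1.75) + (-3.25)·(-3.25) + (-1.25)·(-1.25)) / 3 = 22.75/3 = 7.5833
  Sample standard deviations s_i = √(s[i,i]):
  s(U) = √(5.6667) = 2.3805
  s(V) = √(7.5833) = 2.7538

Step 3 — r_{ij} = s_{ij} / (s_i · s_j):
  r[U,U] = 1 (diagonal).
  r[U,V] = -4.8333 / (2.3805 · 2.7538) = -4.8333 / 6.5553 = -0.7373
  r[V,V] = 1 (diagonal).

R is symmetric with unit diagonal. Assembling:

R = [[1, -0.7373],
 [-0.7373, 1]]


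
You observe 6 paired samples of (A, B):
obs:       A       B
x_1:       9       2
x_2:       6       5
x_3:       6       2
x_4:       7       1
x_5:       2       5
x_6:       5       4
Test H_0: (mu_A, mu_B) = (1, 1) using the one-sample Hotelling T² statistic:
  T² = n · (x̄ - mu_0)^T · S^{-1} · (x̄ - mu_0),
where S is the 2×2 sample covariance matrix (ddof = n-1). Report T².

Step 1 — sample mean vector:
  mean(A) = (9 + 6 + 6 + 7 + 2 + 5) / 6 = 35/6 = 5.8333
  mean(B) = (2 + 5 + 2 + 1 + 5 + 4) / 6 = 19/6 = 3.1667
  x̄ = (5.8333, 3.1667),  deviation x̄ - mu_0 = (5.8333, 3.1667) - (1, 1) = (4.8333, 2.1667).

Step 2 — sample covariance matrix, S[i,j] = (1/(n-1)) · Σ_k (x_{k,i} - mean_i) · (x_{k,j} - mean_j), divisor n-1 = 5:
  S[A,A] = ((3.1667)·(3.1667) + (0.1667)·(0.1667) + (0.1667)·(0.1667) + (1.1667)·(1.1667) + (-3.8333)·(-3.8333) + (-0.8333)·(-0.8333)) / 5 = 26.8333/5 = 5.3667
  S[A,B] = ((3.1667)·(-1.1667) + (0.1667)·(1.8333) + (0.1667)·(-1.1667) + (1.1667)·(-2.1667) + (-3.8333)·(1.8333) + (-0.8333)·(0.8333)) / 5 = -13.8333/5 = -2.7667
  S[B,B] = ((-1.1667)·(-1.1667) + (1.8333)·(1.8333) + (-1.1667)·(-1.1667) + (-2.1667)·(-2.1667) + (1.8333)·(1.8333) + (0.8333)·(0.8333)) / 5 = 14.8333/5 = 2.9667
  S = [[5.3667, -2.7667],
 [-2.7667, 2.9667]].

Step 3 — invert S. det(S) = 5.3667·2.9667 - (-2.7667)² = 8.2667.
  S^{-1} = (1/det) · [[d, -b], [-b, a]] = [[0.3589, 0.3347],
 [0.3347, 0.6492]].

Step 4 — quadratic form (x̄ - mu_0)^T · S^{-1} · (x̄ - mu_0):
  S^{-1} · (x̄ - mu_0) = (2.4597, 3.0242),
  (x̄ - mu_0)^T · [...] = (4.8333)·(2.4597) + (2.1667)·(3.0242) = 18.4409.

Step 5 — scale by n: T² = 6 · 18.4409 = 110.6452.

T² ≈ 110.6452


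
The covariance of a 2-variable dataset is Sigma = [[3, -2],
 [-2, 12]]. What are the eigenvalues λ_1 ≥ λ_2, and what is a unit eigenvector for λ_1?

Step 1 — characteristic polynomial of 2×2 Sigma:
  det(Sigma - λI) = λ² - trace · λ + det = 0.
  trace = 3 + 12 = 15, det = 3·12 - (-2)² = 32.
Step 2 — discriminant:
  Δ = trace² - 4·det = 225 - 128 = 97.
Step 3 — eigenvalues:
  λ = (trace ± √Δ)/2 = (15 ± 9.8489)/2,
  λ_1 = 12.4244,  λ_2 = 2.5756.

Step 4 — unit eigenvector for λ_1: solve (Sigma - λ_1 I)v = 0. First row:
  (3 - 12.4244)·v_x + (-2)·v_y = 0, i.e. (-9.4244)·v_x + (-2)·v_y = 0,
  so v ∝ (b, λ_1 - a) = (-2, 9.4244); multiply by -1 so the first entry is positive: u = (2, -9.4244).
  ||u|| = √((2)² + (-9.4244)²) = √(92.8199) ≈ 9.6343,
  v_1 = u/||u|| ≈ (0.2076, -0.9782) (||v_1|| = 1).

λ_1 = 12.4244,  λ_2 = 2.5756;  v_1 ≈ (0.2076, -0.9782)


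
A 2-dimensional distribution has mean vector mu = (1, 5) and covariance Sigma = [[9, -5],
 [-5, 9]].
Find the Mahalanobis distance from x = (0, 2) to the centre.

Step 1 — centre the observation: (x - mu) = (-1, -3).

Step 2 — invert Sigma. det(Sigma) = 9·9 - (-5)² = 56.
  Sigma^{-1} = (1/det) · [[d, -b], [-b, a]] = [[0.1607, 0.0893],
 [0.0893, 0.1607]].

Step 3 — form the quadratic (x - mu)^T · Sigma^{-1} · (x - mu):
  Sigma^{-1} · (x - mu) = (-0.4286, -0.5714).
  (x - mu)^T · [Sigma^{-1} · (x - mu)] = (-1)·(-0.4286) + (-3)·(-0.5714) = 2.1429.

Step 4 — take square root: d = √(2.1429) ≈ 1.4639.

d(x, mu) = √(2.1429) ≈ 1.4639


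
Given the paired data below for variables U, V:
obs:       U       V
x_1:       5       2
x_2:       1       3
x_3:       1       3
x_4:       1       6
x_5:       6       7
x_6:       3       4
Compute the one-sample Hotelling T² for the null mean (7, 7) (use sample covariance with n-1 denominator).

Step 1 — sample mean vector:
  mean(U) = (5 + 1 + 1 + 1 + 6 + 3) / 6 = 17/6 = 2.8333
  mean(V) = (2 + 3 + 3 + 6 + 7 + 4) / 6 = 25/6 = 4.1667
  x̄ = (2.8333, 4.1667),  deviation x̄ - mu_0 = (2.8333, 4.1667) - (7, 7) = (-4.1667, -2.8333).

Step 2 — sample covariance matrix, S[i,j] = (1/(n-1)) · Σ_k (x_{k,i} - mean_i) · (x_{k,j} - mean_j), divisor n-1 = 5:
  S[U,U] = ((2.1667)·(2.1667) + (-1.8333)·(-1.8333) + (-1.8333)·(-1.8333) + (-1.8333)·(-1.8333) + (3.1667)·(3.1667) + (0.1667)·(0.1667)) / 5 = 24.8333/5 = 4.9667
  S[U,V] = ((2.1667)·(-2.1667) + (-1.8333)·(-1.1667) + (-1.8333)·(-1.1667) + (-1.8333)·(1.8333) + (3.1667)·(2.8333) + (0.1667)·(-0.1667)) / 5 = 5.1667/5 = 1.0333
  S[V,V] = ((-2.1667)·(-2.1667) + (-1.1667)·(-1.1667) + (-1.1667)·(-1.1667) + (1.8333)·(1.8333) + (2.8333)·(2.8333) + (-0.1667)·(-0.1667)) / 5 = 18.8333/5 = 3.7667
  S = [[4.9667, 1.0333],
 [1.0333, 3.7667]].

Step 3 — invert S. det(S) = 4.9667·3.7667 - (1.0333)² = 17.64.
  S^{-1} = (1/det) · [[d, -b], [-b, a]] = [[0.2135, -0.0586],
 [-0.0586, 0.2816]].

Step 4 — quadratic form (x̄ - mu_0)^T · S^{-1} · (x̄ - mu_0):
  S^{-1} · (x̄ - mu_0) = (-0.7237, -0.5537),
  (x̄ - mu_0)^T · [...] = (-4.1667)·(-0.7237) + (-2.8333)·(-0.5537) = 4.5843.

Step 5 — scale by n: T² = 6 · 4.5843 = 27.5057.

T² ≈ 27.5057


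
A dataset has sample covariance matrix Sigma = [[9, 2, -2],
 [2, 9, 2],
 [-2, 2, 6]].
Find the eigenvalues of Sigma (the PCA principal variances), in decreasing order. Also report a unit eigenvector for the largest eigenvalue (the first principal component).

Step 1 — characteristic polynomial p(λ) = det(λI - Sigma) = λ³ - tr·λ² + c_1·λ - det, where tr = trace, c_1 = sum of the principal 2×2 minors, det = det(Sigma):
  tr = 9 + 9 + 6 = 24,
  c_1 = (9·9 - (2)²) + (9·6 - (-2)²) + (9·6 - (2)²) = 77 + 50 + 50 = 177,
  det = 9·(9·6 - (2)²) - (2)·((2)·6 - (2)·(-2)) + (-2)·((2)·(2) - 9·(-2)) = 9·(50) - (2)·(16) + (-2)·(22) = 374.
  So p(λ) = λ³ - 24λ² + 177λ - 374.
Step 2 — look for an integer root (rational root theorem: any rational root is an integer divisor of 374). Testing λ = 11:
  p(11) = 1331 - 2904 + 1947 - 374 = 0  ✓
  Dividing out (λ - 11): p(λ) = (λ - 11)(λ² - 13λ + 34).
Step 3 — remaining eigenvalues from the quadratic λ² - 13λ + 34 = 0:
  Δ = 13² - 4·34 = 169 - 136 = 33,  λ = (13 ± √33)/2 = (13 ± 5.7446)/2 ≈ 9.3723 or 3.6277.
  Sorted: λ_1 = 11,  λ_2 = 9.3723,  λ_3 = 3.6277  (check: sum = 24 = tr ✓).

Step 4 — unit eigenvector for λ_1 = 11: v spans the null space of (Sigma - λ_1 I), whose rows are
  r_1 = (-2, 2, -2),  r_2 = (2, -2, 2),  r_3 = (-2, 2, -5).
  v is orthogonal to every row, so take v ∝ r_1 × r_3 = ((2)·(-5) - (-2)·(2), (-2)·(-2) - (-2)·(-5), (-2)·(2) - (2)·(-2)) = (-6, -6, 0).
  Rescale (divide by 6; multiply by -1 so the first nonzero entry is positive): u = (1, 1, 0).
  ||u|| = √((1)² + (1)² + (0)²) = √(2) ≈ 1.4142,  v_1 = u/||u|| ≈ (0.7071, 0.7071, 0) (||v_1|| = 1).

λ_1 = 11,  λ_2 = 9.3723,  λ_3 = 3.6277;  v_1 ≈ (0.7071, 0.7071, 0)


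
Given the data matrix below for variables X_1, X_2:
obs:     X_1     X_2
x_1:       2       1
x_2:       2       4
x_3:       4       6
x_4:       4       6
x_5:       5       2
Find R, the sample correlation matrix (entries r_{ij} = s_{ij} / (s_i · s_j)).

Step 1 — column means:
  mean(X_1) = (2 + 2 + 4 + 4 + 5) / 5 = 17/5 = 3.4
  mean(X_2) = (1 + 4 + 6 + 6 + 2) / 5 = 19/5 = 3.8

Step 2 — sample variances and covariances s[i,j] = (1/(n-1)) · Σ_k (x_{k,i} - mean_i) · (x_{k,j} - mean_j), with n-1 = 4:
  s[X_1,X_1] = ((-1.4)·(-1.4) + (-1.4)·(-1.4) + (0.6)·(0.6) + (0.6)·(0.6) + (1.6)·(1.6)) / 4 = 7.2/4 = 1.8
  s[X_1,X_2] = ((-1.4)·(-2.8) + (-1.4)·(0.2) + (0.6)·(2.2) + (0.6)·(2.2) + (1.6)·(-1.8)) / 4 = 3.4/4 = 0.85
  s[X_2,X_2] = ((-2.8)·(-2.8) + (0.2)·(0.2) + (2.2)·(2.2) + (2.2)·(2.2) + (-1.8)·(-1.8)) / 4 = 20.8/4 = 5.2
  Sample standard deviations s_i = √(s[i,i]):
  s(X_1) = √(1.8) = 1.3416
  s(X_2) = √(5.2) = 2.2804

Step 3 — r_{ij} = s_{ij} / (s_i · s_j):
  r[X_1,X_1] = 1 (diagonal).
  r[X_1,X_2] = 0.85 / (1.3416 · 2.2804) = 0.85 / 3.0594 = 0.2778
  r[X_2,X_2] = 1 (diagonal).

R is symmetric with unit diagonal. Assembling:

R = [[1, 0.2778],
 [0.2778, 1]]


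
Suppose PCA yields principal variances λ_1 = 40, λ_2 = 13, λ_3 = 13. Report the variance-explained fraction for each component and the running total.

Step 1 — total variance = trace(Sigma) = Σ λ_i = 40 + 13 + 13 = 66.

Step 2 — fraction explained by component i = λ_i / Σ λ:
  PC1: 40/66 = 0.6061
  PC2: 13/66 = 0.197
  PC3: 13/66 = 0.197

Step 3 — cumulative fraction after k components = (λ_1 + ... + λ_k) / Σ λ:
  k = 1: 40/66 = 0.6061
  k = 2: (40 + 13)/66 = 53/66 = 0.803
  k = 3: (40 + 13 + 13)/66 = 66/66 = 1

Summary (fraction, with percent):

explained: PC1 0.6061 (60.61%), PC2 0.197 (19.7%), PC3 0.197 (19.7%);  cumulative: 0.6061, 0.803, 1


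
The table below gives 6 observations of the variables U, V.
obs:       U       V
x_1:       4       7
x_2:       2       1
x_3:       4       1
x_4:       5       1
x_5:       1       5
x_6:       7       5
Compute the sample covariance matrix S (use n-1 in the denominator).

Step 1 — column means:
  mean(U) = (4 + 2 + 4 + 5 + 1 + 7) / 6 = 23/6 = 3.8333
  mean(V) = (7 + 1 + 1 + 1 + 5 + 5) / 6 = 20/6 = 3.3333

Step 2 — sample covariance S[i,j] = (1/(n-1)) · Σ_k (x_{k,i} - mean_i) · (x_{k,j} - mean_j), with n-1 = 5.
  S[U,U] = ((0.1667)·(0.1667) + (-1.8333)·(-1.8333) + (0.1667)·(0.1667) + (1.1667)·(1.1667) + (-2.8333)·(-2.8333) + (3.1667)·(3.1667)) / 5 = 22.8333/5 = 4.5667
  S[U,V] = ((0.1667)·(3.6667) + (-1.8333)·(-2.3333) + (0.1667)·(-2.3333) + (1.1667)·(-2.3333) + (-2.8333)·(1.6667) + (3.1667)·(1.6667)) / 5 = 2.3333/5 = 0.4667
  S[V,V] = ((3.6667)·(3.6667) + (-2.3333)·(-2.3333) + (-2.3333)·(-2.3333) + (-2.3333)·(-2.3333) + (1.6667)·(1.6667) + (1.6667)·(1.6667)) / 5 = 35.3333/5 = 7.0667

S is symmetric (S[j,i] = S[i,j]). Assembling:

S = [[4.5667, 0.4667],
 [0.4667, 7.0667]]


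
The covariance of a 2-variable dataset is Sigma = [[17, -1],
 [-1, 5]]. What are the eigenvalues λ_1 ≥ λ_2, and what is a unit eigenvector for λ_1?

Step 1 — characteristic polynomial of 2×2 Sigma:
  det(Sigma - λI) = λ² - trace · λ + det = 0.
  trace = 17 + 5 = 22, det = 17·5 - (-1)² = 84.
Step 2 — discriminant:
  Δ = trace² - 4·det = 484 - 336 = 148.
Step 3 — eigenvalues:
  λ = (trace ± √Δ)/2 = (22 ± 12.1655)/2,
  λ_1 = 17.0828,  λ_2 = 4.9172.

Step 4 — unit eigenvector for λ_1: solve (Sigma - λ_1 I)v = 0. First row:
  (17 - 17.0828)·v_x + (-1)·v_y = 0, i.e. (-0.0828)·v_x + (-1)·v_y = 0,
  so v ∝ (b, λ_1 - a) = (-1, 0.0828); multiply by -1 so the first entry is positive: u = (1, -0.0828).
  ||u|| = √((1)² + (-0.0828)²) = √(1.0068) ≈ 1.0034,
  v_1 = u/||u|| ≈ (0.9966, -0.0825) (||v_1|| = 1).

λ_1 = 17.0828,  λ_2 = 4.9172;  v_1 ≈ (0.9966, -0.0825)


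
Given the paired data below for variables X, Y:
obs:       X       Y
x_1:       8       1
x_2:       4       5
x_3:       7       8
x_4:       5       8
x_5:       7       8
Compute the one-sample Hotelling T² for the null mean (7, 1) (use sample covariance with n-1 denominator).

Step 1 — sample mean vector:
  mean(X) = (8 + 4 + 7 + 5 + 7) / 5 = 31/5 = 6.2
  mean(Y) = (1 + 5 + 8 + 8 + 8) / 5 = 30/5 = 6
  x̄ = (6.2, 6),  deviation x̄ - mu_0 = (6.2, 6) - (7, 1) = (-0.8, 5).

Step 2 — sample covariance matrix, S[i,j] = (1/(n-1)) · Σ_k (x_{k,i} - mean_i) · (x_{k,j} - mean_j), divisor n-1 = 4:
  S[X,X] = ((1.8)·(1.8) + (-2.2)·(-2.2) + (0.8)·(0.8) + (-1.2)·(-1.2) + (0.8)·(0.8)) / 4 = 10.8/4 = 2.7
  S[X,Y] = ((1.8)·(-5) + (-2.2)·(-1) + (0.8)·(2) + (-1.2)·(2) + (0.8)·(2)) / 4 = -6/4 = -1.5
  S[Y,Y] = ((-5)·(-5) + (-1)·(-1) + (2)·(2) + (2)·(2) + (2)·(2)) / 4 = 38/4 = 9.5
  S = [[2.7, -1.5],
 [-1.5, 9.5]].

Step 3 — invert S. det(S) = 2.7·9.5 - (-1.5)² = 23.4.
  S^{-1} = (1/det) · [[d, -b], [-b, a]] = [[0.406, 0.0641],
 [0.0641, 0.1154]].

Step 4 — quadratic form (x̄ - mu_0)^T · S^{-1} · (x̄ - mu_0):
  S^{-1} · (x̄ - mu_0) = (-0.0043, 0.5256),
  (x̄ - mu_0)^T · [...] = (-0.8)·(-0.0043) + (5)·(0.5256) = 2.6316.

Step 5 — scale by n: T² = 5 · 2.6316 = 13.1581.

T² ≈ 13.1581


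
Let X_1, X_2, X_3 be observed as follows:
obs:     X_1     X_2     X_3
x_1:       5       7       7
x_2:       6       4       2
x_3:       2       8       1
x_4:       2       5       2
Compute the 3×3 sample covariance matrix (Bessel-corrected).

Step 1 — column means:
  mean(X_1) = (5 + 6 + 2 + 2) / 4 = 15/4 = 3.75
  mean(X_2) = (7 + 4 + 8 + 5) / 4 = 24/4 = 6
  mean(X_3) = (7 + 2 + 1 + 2) / 4 = 12/4 = 3

Step 2 — sample covariance S[i,j] = (1/(n-1)) · Σ_k (x_{k,i} - mean_i) · (x_{k,j} - mean_j), with n-1 = 3.
  S[X_1,X_1] = ((1.25)·(1.25) + (2.25)·(2.25) + (-1.75)·(-1.75) + (-1.75)·(-1.75)) / 3 = 12.75/3 = 4.25
  S[X_1,X_2] = ((1.25)·(1) + (2.25)·(-2) + (-1.75)·(2) + (-1.75)·(-1)) / 3 = -5/3 = -1.6667
  S[X_1,X_3] = ((1.25)·(4) + (2.25)·(-1) + (-1.75)·(-2) + (-1.75)·(-1)) / 3 = 8/3 = 2.6667
  S[X_2,X_2] = ((1)·(1) + (-2)·(-2) + (2)·(2) + (-1)·(-1)) / 3 = 10/3 = 3.3333
  S[X_2,X_3] = ((1)·(4) + (-2)·(-1) + (2)·(-2) + (-1)·(-1)) / 3 = 3/3 = 1
  S[X_3,X_3] = ((4)·(4) + (-1)·(-1) + (-2)·(-2) + (-1)·(-1)) / 3 = 22/3 = 7.3333

S is symmetric (S[j,i] = S[i,j]). Assembling:

S = [[4.25, -1.6667, 2.6667],
 [-1.6667, 3.3333, 1],
 [2.6667, 1, 7.3333]]


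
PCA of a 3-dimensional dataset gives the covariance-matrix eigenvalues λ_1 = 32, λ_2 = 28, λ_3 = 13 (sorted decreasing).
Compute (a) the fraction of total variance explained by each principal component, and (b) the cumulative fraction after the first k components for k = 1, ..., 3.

Step 1 — total variance = trace(Sigma) = Σ λ_i = 32 + 28 + 13 = 73.

Step 2 — fraction explained by component i = λ_i / Σ λ:
  PC1: 32/73 = 0.4384
  PC2: 28/73 = 0.3836
  PC3: 13/73 = 0.1781

Step 3 — cumulative fraction after k components = (λ_1 + ... + λ_k) / Σ λ:
  k = 1: 32/73 = 0.4384
  k = 2: (32 + 28)/73 = 60/73 = 0.8219
  k = 3: (32 + 28 + 13)/73 = 73/73 = 1

Summary (fraction, with percent):

explained: PC1 0.4384 (43.84%), PC2 0.3836 (38.36%), PC3 0.1781 (17.81%);  cumulative: 0.4384, 0.8219, 1


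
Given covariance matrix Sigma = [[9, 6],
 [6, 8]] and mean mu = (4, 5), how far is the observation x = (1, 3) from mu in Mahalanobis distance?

Step 1 — centre the observation: (x - mu) = (-3, -2).

Step 2 — invert Sigma. det(Sigma) = 9·8 - (6)² = 36.
  Sigma^{-1} = (1/det) · [[d, -b], [-b, a]] = [[0.2222, -0.1667],
 [-0.1667, 0.25]].

Step 3 — form the quadratic (x - mu)^T · Sigma^{-1} · (x - mu):
  Sigma^{-1} · (x - mu) = (-0.3333, 0).
  (x - mu)^T · [Sigma^{-1} · (x - mu)] = (-3)·(-0.3333) + (-2)·(0) = 1.

Step 4 — take square root: d = √(1) ≈ 1.

d(x, mu) = √(1) ≈ 1


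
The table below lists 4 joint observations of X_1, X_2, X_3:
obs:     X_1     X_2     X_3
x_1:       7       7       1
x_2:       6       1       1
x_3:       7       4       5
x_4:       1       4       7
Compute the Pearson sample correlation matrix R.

Step 1 — column means:
  mean(X_1) = (7 + 6 + 7 + 1) / 4 = 21/4 = 5.25
  mean(X_2) = (7 + 1 + 4 + 4) / 4 = 16/4 = 4
  mean(X_3) = (1 + 1 + 5 + 7) / 4 = 14/4 = 3.5

Step 2 — sample variances and covariances s[i,j] = (1/(n-1)) · Σ_k (x_{k,i} - mean_i) · (x_{k,j} - mean_j), with n-1 = 3:
  s[X_1,X_1] = ((1.75)·(1.75) + (0.75)·(0.75) + (1.75)·(1.75) + (-4.25)·(-4.25)) / 3 = 24.75/3 = 8.25
  s[X_1,X_2] = ((1.75)·(3) + (0.75)·(-3) + (1.75)·(0) + (-4.25)·(0)) / 3 = 3/3 = 1
  s[X_1,X_3] = ((1.75)·(-2.5) + (0.75)·(-2.5) + (1.75)·(1.5) + (-4.25)·(3.5)) / 3 = -18.5/3 = -6.1667
  s[X_2,X_2] = ((3)·(3) + (-3)·(-3) + (0)·(0) + (0)·(0)) / 3 = 18/3 = 6
  s[X_2,X_3] = ((3)·(-2.5) + (-3)·(-2.5) + (0)·(1.5) + (0)·(3.5)) / 3 = 0/3 = 0
  s[X_3,X_3] = ((-2.5)·(-2.5) + (-2.5)·(-2.5) + (1.5)·(1.5) + (3.5)·(3.5)) / 3 = 27/3 = 9
  Sample standard deviations s_i = √(s[i,i]):
  s(X_1) = √(8.25) = 2.8723
  s(X_2) = √(6) = 2.4495
  s(X_3) = √(9) = 3

Step 3 — r_{ij} = s_{ij} / (s_i · s_j):
  r[X_1,X_1] = 1 (diagonal).
  r[X_1,X_2] = 1 / (2.8723 · 2.4495) = 1 / 7.0356 = 0.1421
  r[X_1,X_3] = -6.1667 / (2.8723 · 3) = -6.1667 / 8.6168 = -0.7157
  r[X_2,X_2] = 1 (diagonal).
  r[X_2,X_3] = 0 / (2.4495 · 3) = 0 / 7.3485 = 0
  r[X_3,X_3] = 1 (diagonal).

R is symmetric with unit diagonal. Assembling:

R = [[1, 0.1421, -0.7157],
 [0.1421, 1, 0],
 [-0.7157, 0, 1]]


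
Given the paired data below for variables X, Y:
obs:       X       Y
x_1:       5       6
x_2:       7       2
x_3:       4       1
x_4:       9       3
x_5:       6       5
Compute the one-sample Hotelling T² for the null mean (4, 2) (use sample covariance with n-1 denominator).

Step 1 — sample mean vector:
  mean(X) = (5 + 7 + 4 + 9 + 6) / 5 = 31/5 = 6.2
  mean(Y) = (6 + 2 + 1 + 3 + 5) / 5 = 17/5 = 3.4
  x̄ = (6.2, 3.4),  deviation x̄ - mu_0 = (6.2, 3.4) - (4, 2) = (2.2, 1.4).

Step 2 — sample covariance matrix, S[i,j] = (1/(n-1)) · Σ_k (x_{k,i} - mean_i) · (x_{k,j} - mean_j), divisor n-1 = 4:
  S[X,X] = ((-1.2)·(-1.2) + (0.8)·(0.8) + (-2.2)·(-2.2) + (2.8)·(2.8) + (-0.2)·(-0.2)) / 4 = 14.8/4 = 3.7
  S[X,Y] = ((-1.2)·(2.6) + (0.8)·(-1.4) + (-2.2)·(-2.4) + (2.8)·(-0.4) + (-0.2)·(1.6)) / 4 = -0.4/4 = -0.1
  S[Y,Y] = ((2.6)·(2.6) + (-1.4)·(-1.4) + (-2.4)·(-2.4) + (-0.4)·(-0.4) + (1.6)·(1.6)) / 4 = 17.2/4 = 4.3
  S = [[3.7, -0.1],
 [-0.1, 4.3]].

Step 3 — invert S. det(S) = 3.7·4.3 - (-0.1)² = 15.9.
  S^{-1} = (1/det) · [[d, -b], [-b, a]] = [[0.2704, 0.0063],
 [0.0063, 0.2327]].

Step 4 — quadratic form (x̄ - mu_0)^T · S^{-1} · (x̄ - mu_0):
  S^{-1} · (x̄ - mu_0) = (0.6038, 0.3396),
  (x̄ - mu_0)^T · [...] = (2.2)·(0.6038) + (1.4)·(0.3396) = 1.8038.

Step 5 — scale by n: T² = 5 · 1.8038 = 9.0189.

T² ≈ 9.0189


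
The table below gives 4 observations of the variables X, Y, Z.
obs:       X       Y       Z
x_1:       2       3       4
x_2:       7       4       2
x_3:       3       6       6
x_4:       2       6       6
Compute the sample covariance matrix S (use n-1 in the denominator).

Step 1 — column means:
  mean(X) = (2 + 7 + 3 + 2) / 4 = 14/4 = 3.5
  mean(Y) = (3 + 4 + 6 + 6) / 4 = 19/4 = 4.75
  mean(Z) = (4 + 2 + 6 + 6) / 4 = 18/4 = 4.5

Step 2 — sample covariance S[i,j] = (1/(n-1)) · Σ_k (x_{k,i} - mean_i) · (x_{k,j} - mean_j), with n-1 = 3.
  S[X,X] = ((-1.5)·(-1.5) + (3.5)·(3.5) + (-0.5)·(-0.5) + (-1.5)·(-1.5)) / 3 = 17/3 = 5.6667
  S[X,Y] = ((-1.5)·(-1.75) + (3.5)·(-0.75) + (-0.5)·(1.25) + (-1.5)·(1.25)) / 3 = -2.5/3 = -0.8333
  S[X,Z] = ((-1.5)·(-0.5) + (3.5)·(-2.5) + (-0.5)·(1.5) + (-1.5)·(1.5)) / 3 = -11/3 = -3.6667
  S[Y,Y] = ((-1.75)·(-1.75) + (-0.75)·(-0.75) + (1.25)·(1.25) + (1.25)·(1.25)) / 3 = 6.75/3 = 2.25
  S[Y,Z] = ((-1.75)·(-0.5) + (-0.75)·(-2.5) + (1.25)·(1.5) + (1.25)·(1.5)) / 3 = 6.5/3 = 2.1667
  S[Z,Z] = ((-0.5)·(-0.5) + (-2.5)·(-2.5) + (1.5)·(1.5) + (1.5)·(1.5)) / 3 = 11/3 = 3.6667

S is symmetric (S[j,i] = S[i,j]). Assembling:

S = [[5.6667, -0.8333, -3.6667],
 [-0.8333, 2.25, 2.1667],
 [-3.6667, 2.1667, 3.6667]]


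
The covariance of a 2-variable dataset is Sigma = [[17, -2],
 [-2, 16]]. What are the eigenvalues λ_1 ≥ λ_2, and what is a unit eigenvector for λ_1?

Step 1 — characteristic polynomial of 2×2 Sigma:
  det(Sigma - λI) = λ² - trace · λ + det = 0.
  trace = 17 + 16 = 33, det = 17·16 - (-2)² = 268.
Step 2 — discriminant:
  Δ = trace² - 4·det = 1089 - 1072 = 17.
Step 3 — eigenvalues:
  λ = (trace ± √Δ)/2 = (33 ± 4.1231)/2,
  λ_1 = 18.5616,  λ_2 = 14.4384.

Step 4 — unit eigenvector for λ_1: solve (Sigma - λ_1 I)v = 0. First row:
  (17 - 18.5616)·v_x + (-2)·v_y = 0, i.e. (-1.5616)·v_x + (-2)·v_y = 0,
  so v ∝ (b, λ_1 - a) = (-2, 1.5616); multiply by -1 so the first entry is positive: u = (2, -1.5616).
  ||u|| = √((2)² + (-1.5616)²) = √(6.4384) ≈ 2.5374,
  v_1 = u/||u|| ≈ (0.7882, -0.6154) (||v_1|| = 1).

λ_1 = 18.5616,  λ_2 = 14.4384;  v_1 ≈ (0.7882, -0.6154)


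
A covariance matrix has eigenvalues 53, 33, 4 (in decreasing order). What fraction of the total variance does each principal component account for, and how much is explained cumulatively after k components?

Step 1 — total variance = trace(Sigma) = Σ λ_i = 53 + 33 + 4 = 90.

Step 2 — fraction explained by component i = λ_i / Σ λ:
  PC1: 53/90 = 0.5889
  PC2: 33/90 = 0.3667
  PC3: 4/90 = 0.0444

Step 3 — cumulative fraction after k components = (λ_1 + ... + λ_k) / Σ λ:
  k = 1: 53/90 = 0.5889
  k = 2: (53 + 33)/90 = 86/90 = 0.9556
  k = 3: (53 + 33 + 4)/90 = 90/90 = 1

Summary (fraction, with percent):

explained: PC1 0.5889 (58.89%), PC2 0.3667 (36.67%), PC3 0.0444 (4.44%);  cumulative: 0.5889, 0.9556, 1


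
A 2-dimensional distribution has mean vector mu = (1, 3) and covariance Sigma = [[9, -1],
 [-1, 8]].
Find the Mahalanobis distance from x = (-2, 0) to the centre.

Step 1 — centre the observation: (x - mu) = (-3, -3).

Step 2 — invert Sigma. det(Sigma) = 9·8 - (-1)² = 71.
  Sigma^{-1} = (1/det) · [[d, -b], [-b, a]] = [[0.1127, 0.0141],
 [0.0141, 0.1268]].

Step 3 — form the quadratic (x - mu)^T · Sigma^{-1} · (x - mu):
  Sigma^{-1} · (x - mu) = (-0.3803, -0.4225).
  (x - mu)^T · [Sigma^{-1} · (x - mu)] = (-3)·(-0.3803) + (-3)·(-0.4225) = 2.4085.

Step 4 — take square root: d = √(2.4085) ≈ 1.5519.

d(x, mu) = √(2.4085) ≈ 1.5519


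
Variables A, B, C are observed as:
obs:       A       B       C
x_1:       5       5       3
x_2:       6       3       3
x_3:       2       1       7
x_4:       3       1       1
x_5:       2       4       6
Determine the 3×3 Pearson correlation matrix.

Step 1 — column means:
  mean(A) = (5 + 6 + 2 + 3 + 2) / 5 = 18/5 = 3.6
  mean(B) = (5 + 3 + 1 + 1 + 4) / 5 = 14/5 = 2.8
  mean(C) = (3 + 3 + 7 + 1 + 6) / 5 = 20/5 = 4

Step 2 — sample variances and covariances s[i,j] = (1/(n-1)) · Σ_k (x_{k,i} - mean_i) · (x_{k,j} - mean_j), with n-1 = 4:
  s[A,A] = ((1.4)·(1.4) + (2.4)·(2.4) + (-1.6)·(-1.6) + (-0.6)·(-0.6) + (-1.6)·(-1.6)) / 4 = 13.2/4 = 3.3
  s[A,B] = ((1.4)·(2.2) + (2.4)·(0.2) + (-1.6)·(-1.8) + (-0.6)·(-1.8) + (-1.6)·(1.2)) / 4 = 5.6/4 = 1.4
  s[A,C] = ((1.4)·(-1) + (2.4)·(-1) + (-1.6)·(3) + (-0.6)·(-3) + (-1.6)·(2)) / 4 = -10/4 = -2.5
  s[B,B] = ((2.2)·(2.2) + (0.2)·(0.2) + (-1.8)·(-1.8) + (-1.8)·(-1.8) + (1.2)·(1.2)) / 4 = 12.8/4 = 3.2
  s[B,C] = ((2.2)·(-1) + (0.2)·(-1) + (-1.8)·(3) + (-1.8)·(-3) + (1.2)·(2)) / 4 = 0/4 = 0
  s[C,C] = ((-1)·(-1) + (-1)·(-1) + (3)·(3) + (-3)·(-3) + (2)·(2)) / 4 = 24/4 = 6
  Sample standard deviations s_i = √(s[i,i]):
  s(A) = √(3.3) = 1.8166
  s(B) = √(3.2) = 1.7889
  s(C) = √(6) = 2.4495

Step 3 — r_{ij} = s_{ij} / (s_i · s_j):
  r[A,A] = 1 (diagonal).
  r[A,B] = 1.4 / (1.8166 · 1.7889) = 1.4 / 3.2496 = 0.4308
  r[A,C] = -2.5 / (1.8166 · 2.4495) = -2.5 / 4.4497 = -0.5618
  r[B,B] = 1 (diagonal).
  r[B,C] = 0 / (1.7889 · 2.4495) = 0 / 4.3818 = 0
  r[C,C] = 1 (diagonal).

R is symmetric with unit diagonal. Assembling:

R = [[1, 0.4308, -0.5618],
 [0.4308, 1, 0],
 [-0.5618, 0, 1]]


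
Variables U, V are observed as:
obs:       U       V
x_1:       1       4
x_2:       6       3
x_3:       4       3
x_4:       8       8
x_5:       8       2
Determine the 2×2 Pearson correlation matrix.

Step 1 — column means:
  mean(U) = (1 + 6 + 4 + 8 + 8) / 5 = 27/5 = 5.4
  mean(V) = (4 + 3 + 3 + 8 + 2) / 5 = 20/5 = 4

Step 2 — sample variances and covariances s[i,j] = (1/(n-1)) · Σ_k (x_{k,i} - mean_i) · (x_{k,j} - mean_j), with n-1 = 4:
  s[U,U] = ((-4.4)·(-4.4) + (0.6)·(0.6) + (-1.4)·(-1.4) + (2.6)·(2.6) + (2.6)·(2.6)) / 4 = 35.2/4 = 8.8
  s[U,V] = ((-4.4)·(0) + (0.6)·(-1) + (-1.4)·(-1) + (2.6)·(4) + (2.6)·(-2)) / 4 = 6/4 = 1.5
  s[V,V] = ((0)·(0) + (-1)·(-1) + (-1)·(-1) + (4)·(4) + (-2)·(-2)) / 4 = 22/4 = 5.5
  Sample standard deviations s_i = √(s[i,i]):
  s(U) = √(8.8) = 2.9665
  s(V) = √(5.5) = 2.3452

Step 3 — r_{ij} = s_{ij} / (s_i · s_j):
  r[U,U] = 1 (diagonal).
  r[U,V] = 1.5 / (2.9665 · 2.3452) = 1.5 / 6.957 = 0.2156
  r[V,V] = 1 (diagonal).

R is symmetric with unit diagonal. Assembling:

R = [[1, 0.2156],
 [0.2156, 1]]


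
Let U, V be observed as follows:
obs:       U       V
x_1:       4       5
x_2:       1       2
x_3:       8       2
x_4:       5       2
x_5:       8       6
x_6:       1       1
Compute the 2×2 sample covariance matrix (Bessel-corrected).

Step 1 — column means:
  mean(U) = (4 + 1 + 8 + 5 + 8 + 1) / 6 = 27/6 = 4.5
  mean(V) = (5 + 2 + 2 + 2 + 6 + 1) / 6 = 18/6 = 3

Step 2 — sample covariance S[i,j] = (1/(n-1)) · Σ_k (x_{k,i} - mean_i) · (x_{k,j} - mean_j), with n-1 = 5.
  S[U,U] = ((-0.5)·(-0.5) + (-3.5)·(-3.5) + (3.5)·(3.5) + (0.5)·(0.5) + (3.5)·(3.5) + (-3.5)·(-3.5)) / 5 = 49.5/5 = 9.9
  S[U,V] = ((-0.5)·(2) + (-3.5)·(-1) + (3.5)·(-1) + (0.5)·(-1) + (3.5)·(3) + (-3.5)·(-2)) / 5 = 16/5 = 3.2
  S[V,V] = ((2)·(2) + (-1)·(-1) + (-1)·(-1) + (-1)·(-1) + (3)·(3) + (-2)·(-2)) / 5 = 20/5 = 4

S is symmetric (S[j,i] = S[i,j]). Assembling:

S = [[9.9, 3.2],
 [3.2, 4]]


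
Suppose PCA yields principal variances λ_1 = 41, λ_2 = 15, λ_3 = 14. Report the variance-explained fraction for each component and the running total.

Step 1 — total variance = trace(Sigma) = Σ λ_i = 41 + 15 + 14 = 70.

Step 2 — fraction explained by component i = λ_i / Σ λ:
  PC1: 41/70 = 0.5857
  PC2: 15/70 = 0.2143
  PC3: 14/70 = 0.2

Step 3 — cumulative fraction after k components = (λ_1 + ... + λ_k) / Σ λ:
  k = 1: 41/70 = 0.5857
  k = 2: (41 + 15)/70 = 56/70 = 0.8
  k = 3: (41 + 15 + 14)/70 = 70/70 = 1

Summary (fraction, with percent):

explained: PC1 0.5857 (58.57%), PC2 0.2143 (21.43%), PC3 0.2 (20%);  cumulative: 0.5857, 0.8, 1


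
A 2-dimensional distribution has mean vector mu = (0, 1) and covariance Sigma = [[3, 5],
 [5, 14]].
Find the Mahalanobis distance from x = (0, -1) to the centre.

Step 1 — centre the observation: (x - mu) = (0, -2).

Step 2 — invert Sigma. det(Sigma) = 3·14 - (5)² = 17.
  Sigma^{-1} = (1/det) · [[d, -b], [-b, a]] = [[0.8235, -0.2941],
 [-0.2941, 0.1765]].

Step 3 — form the quadratic (x - mu)^T · Sigma^{-1} · (x - mu):
  Sigma^{-1} · (x - mu) = (0.5882, -0.3529).
  (x - mu)^T · [Sigma^{-1} · (x - mu)] = (0)·(0.5882) + (-2)·(-0.3529) = 0.7059.

Step 4 — take square root: d = √(0.7059) ≈ 0.8402.

d(x, mu) = √(0.7059) ≈ 0.8402


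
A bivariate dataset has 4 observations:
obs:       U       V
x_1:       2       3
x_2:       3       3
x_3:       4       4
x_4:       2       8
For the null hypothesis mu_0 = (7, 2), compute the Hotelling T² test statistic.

Step 1 — sample mean vector:
  mean(U) = (2 + 3 + 4 + 2) / 4 = 11/4 = 2.75
  mean(V) = (3 + 3 + 4 + 8) / 4 = 18/4 = 4.5
  x̄ = (2.75, 4.5),  deviation x̄ - mu_0 = (2.75, 4.5) - (7, 2) = (-4.25, 2.5).

Step 2 — sample covariance matrix, S[i,j] = (1/(n-1)) · Σ_k (x_{k,i} - mean_i) · (x_{k,j} - mean_j), divisor n-1 = 3:
  S[U,U] = ((-0.75)·(-0.75) + (0.25)·(0.25) + (1.25)·(1.25) + (-0.75)·(-0.75)) / 3 = 2.75/3 = 0.9167
  S[U,V] = ((-0.75)·(-1.5) + (0.25)·(-1.5) + (1.25)·(-0.5) + (-0.75)·(3.5)) / 3 = -2.5/3 = -0.8333
  S[V,V] = ((-1.5)·(-1.5) + (-1.5)·(-1.5) + (-0.5)·(-0.5) + (3.5)·(3.5)) / 3 = 17/3 = 5.6667
  S = [[0.9167, -0.8333],
 [-0.8333, 5.6667]].

Step 3 — invert S. det(S) = 0.9167·5.6667 - (-0.8333)² = 4.5.
  S^{-1} = (1/det) · [[d, -b], [-b, a]] = [[1.2593, 0.1852],
 [0.1852, 0.2037]].

Step 4 — quadratic form (x̄ - mu_0)^T · S^{-1} · (x̄ - mu_0):
  S^{-1} · (x̄ - mu_0) = (-4.8889, -0.2778),
  (x̄ - mu_0)^T · [...] = (-4.25)·(-4.8889) + (2.5)·(-0.2778) = 20.0833.

Step 5 — scale by n: T² = 4 · 20.0833 = 80.3333.

T² ≈ 80.3333


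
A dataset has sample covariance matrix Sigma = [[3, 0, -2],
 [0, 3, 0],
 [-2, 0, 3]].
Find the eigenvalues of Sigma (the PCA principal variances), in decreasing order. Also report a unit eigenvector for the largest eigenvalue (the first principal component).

Step 1 — characteristic polynomial p(λ) = det(λI - Sigma) = λ³ - tr·λ² + c_1·λ - det, where tr = trace, c_1 = sum of the principal 2×2 minors, det = det(Sigma):
  tr = 3 + 3 + 3 = 9,
  c_1 = (3·3 - (0)²) + (3·3 - (-2)²) + (3·3 - (0)²) = 9 + 5 + 9 = 23,
  det = 3·(3·3 - (0)²) - (0)·((0)·3 - (0)·(-2)) + (-2)·((0)·(0) - 3·(-2)) = 3·(9) - (0)·(0) + (-2)·(6) = 15.
  So p(λ) = λ³ - 9λ² + 23λ - 15.
Step 2 — look for an integer root (rational root theorem: any rational root is an integer divisor of 15). Testing λ = 1:
  p(1) = 1 - 9 + 23 - 15 = 0  ✓
  Dividing out (λ - 1): p(λ) = (λ - 1)(λ² - 8λ + 15).
Step 3 — remaining eigenvalues from the quadratic λ² - 8λ + 15 = 0:
  Δ = 8² - 4·15 = 64 - 60 = 4,  λ = (8 ± √4)/2 = (8 ± 2)/2 = 5 or 3.
  Sorted: λ_1 = 5,  λ_2 = 3,  λ_3 = 1  (check: sum = 9 = tr ✓).

Step 4 — unit eigenvector for λ_1 = 5: v spans the null space of (Sigma - λ_1 I), whose rows are
  r_1 = (-2, 0, -2),  r_2 = (0, -2, 0),  r_3 = (-2, 0, -2).
  v is orthogonal to every row, so take v ∝ r_1 × r_2 = ((0)·(0) - (-2)·(-2), (-2)·(0) - (-2)·(0), (-2)·(-2) - (0)·(0)) = (-4, 0, 4).
  Rescale (divide by 4; multiply by -1 so the first nonzero entry is positive): u = (1, 0, -1).
  ||u|| = √((1)² + (0)² + (-1)²) = √(2) ≈ 1.4142,  v_1 = u/||u|| ≈ (0.7071, 0, -0.7071) (||v_1|| = 1).

λ_1 = 5,  λ_2 = 3,  λ_3 = 1;  v_1 ≈ (0.7071, 0, -0.7071)


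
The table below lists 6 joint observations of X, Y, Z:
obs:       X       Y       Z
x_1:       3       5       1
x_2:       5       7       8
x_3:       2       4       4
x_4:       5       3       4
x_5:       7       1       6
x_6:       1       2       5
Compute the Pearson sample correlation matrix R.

Step 1 — column means:
  mean(X) = (3 + 5 + 2 + 5 + 7 + 1) / 6 = 23/6 = 3.8333
  mean(Y) = (5 + 7 + 4 + 3 + 1 + 2) / 6 = 22/6 = 3.6667
  mean(Z) = (1 + 8 + 4 + 4 + 6 + 5) / 6 = 28/6 = 4.6667

Step 2 — sample variances and covariances s[i,j] = (1/(n-1)) · Σ_k (x_{k,i} - mean_i) · (x_{k,j} - mean_j), with n-1 = 5:
  s[X,X] = ((-0.8333)·(-0.8333) + (1.1667)·(1.1667) + (-1.8333)·(-1.8333) + (1.1667)·(1.1667) + (3.1667)·(3.1667) + (-2.8333)·(-2.8333)) / 5 = 24.8333/5 = 4.9667
  s[X,Y] = ((-0.8333)·(1.3333) + (1.1667)·(3.3333) + (-1.8333)·(0.3333) + (1.1667)·(-0.6667) + (3.1667)·(-2.6667) + (-2.8333)·(-1.6667)) / 5 = -2.3333/5 = -0.4667
  s[X,Z] = ((-0.8333)·(-3.6667) + (1.1667)·(3.3333) + (-1.8333)·(-0.6667) + (1.1667)·(-0.6667) + (3.1667)·(1.3333) + (-2.8333)·(0.3333)) / 5 = 10.6667/5 = 2.1333
  s[Y,Y] = ((1.3333)·(1.3333) + (3.3333)·(3.3333) + (0.3333)·(0.3333) + (-0.6667)·(-0.6667) + (-2.6667)·(-2.6667) + (-1.6667)·(-1.6667)) / 5 = 23.3333/5 = 4.6667
  s[Y,Z] = ((1.3333)·(-3.6667) + (3.3333)·(3.3333) + (0.3333)·(-0.6667) + (-0.6667)·(-0.6667) + (-2.6667)·(1.3333) + (-1.6667)·(0.3333)) / 5 = 2.3333/5 = 0.4667
  s[Z,Z] = ((-3.6667)·(-3.6667) + (3.3333)·(3.3333) + (-0.6667)·(-0.6667) + (-0.6667)·(-0.6667) + (1.3333)·(1.3333) + (0.3333)·(0.3333)) / 5 = 27.3333/5 = 5.4667
  Sample standard deviations s_i = √(s[i,i]):
  s(X) = √(4.9667) = 2.2286
  s(Y) = √(4.6667) = 2.1602
  s(Z) = √(5.4667) = 2.3381

Step 3 — r_{ij} = s_{ij} / (s_i · s_j):
  r[X,X] = 1 (diagonal).
  r[X,Y] = -0.4667 / (2.2286 · 2.1602) = -0.4667 / 4.8143 = -0.0969
  r[X,Z] = 2.1333 / (2.2286 · 2.3381) = 2.1333 / 5.2107 = 0.4094
  r[Y,Y] = 1 (diagonal).
  r[Y,Z] = 0.4667 / (2.1602 · 2.3381) = 0.4667 / 5.0509 = 0.0924
  r[Z,Z] = 1 (diagonal).

R is symmetric with unit diagonal. Assembling:

R = [[1, -0.0969, 0.4094],
 [-0.0969, 1, 0.0924],
 [0.4094, 0.0924, 1]]
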